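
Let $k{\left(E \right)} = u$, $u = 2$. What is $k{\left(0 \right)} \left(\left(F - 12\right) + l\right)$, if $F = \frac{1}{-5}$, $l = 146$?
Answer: $\frac{1338}{5} \approx 267.6$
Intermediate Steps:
$k{\left(E \right)} = 2$
$F = - \frac{1}{5} \approx -0.2$
$k{\left(0 \right)} \left(\left(F - 12\right) + l\right) = 2 \left(\left(- \frac{1}{5} - 12\right) + 146\right) = 2 \left(- \frac{61}{5} + 146\right) = 2 \cdot \frac{669}{5} = \frac{1338}{5}$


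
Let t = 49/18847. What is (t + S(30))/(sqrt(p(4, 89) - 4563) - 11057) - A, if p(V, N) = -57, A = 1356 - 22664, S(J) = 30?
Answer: 49099367082696081/2304269445043 - 1130918*I*sqrt(1155)/2304269445043 ≈ 21308.0 - 1.668e-5*I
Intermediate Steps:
t = 49/18847 (t = 49*(1/18847) = 49/18847 ≈ 0.0025999)
A = -21308
(t + S(30))/(sqrt(p(4, 89) - 4563) - 11057) - A = (49/18847 + 30)/(sqrt(-57 - 4563) - 11057) - 1*(-21308) = 565459/(18847*(sqrt(-4620) - 11057)) + 21308 = 565459/(18847*(2*I*sqrt(1155) - 11057)) + 21308 = 565459/(18847*(-11057 + 2*I*sqrt(1155))) + 21308 = 21308 + 565459/(18847*(-11057 + 2*I*sqrt(1155)))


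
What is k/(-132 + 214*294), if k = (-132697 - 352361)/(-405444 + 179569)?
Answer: 80843/2363556000 ≈ 3.4204e-5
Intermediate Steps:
k = 485058/225875 (k = -485058/(-225875) = -485058*(-1/225875) = 485058/225875 ≈ 2.1475)
k/(-132 + 214*294) = 485058/(225875*(-132 + 214*294)) = 485058/(225875*(-132 + 62916)) = (485058/225875)/62784 = (485058/225875)*(1/62784) = 80843/2363556000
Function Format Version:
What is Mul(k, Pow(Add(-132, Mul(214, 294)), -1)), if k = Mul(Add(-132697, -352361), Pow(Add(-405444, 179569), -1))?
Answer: Rational(80843, 2363556000) ≈ 3.4204e-5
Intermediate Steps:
k = Rational(485058, 225875) (k = Mul(-485058, Pow(-225875, -1)) = Mul(-485058, Rational(-1, 225875)) = Rational(485058, 225875) ≈ 2.1475)
Mul(k, Pow(Add(-132, Mul(214, 294)), -1)) = Mul(Rational(485058, 225875), Pow(Add(-132, Mul(214, 294)), -1)) = Mul(Rational(485058, 225875), Pow(Add(-132, 62916), -1)) = Mul(Rational(485058, 225875), Pow(62784, -1)) = Mul(Rational(485058, 225875), Rational(1, 62784)) = Rational(80843, 2363556000)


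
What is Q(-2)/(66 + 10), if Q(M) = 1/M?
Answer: -1/152 ≈ -0.0065789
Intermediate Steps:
Q(M) = 1/M
Q(-2)/(66 + 10) = 1/((-2)*(66 + 10)) = -½/76 = -½*1/76 = -1/152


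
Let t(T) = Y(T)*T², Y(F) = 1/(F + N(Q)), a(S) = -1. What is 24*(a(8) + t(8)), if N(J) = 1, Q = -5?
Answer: 440/3 ≈ 146.67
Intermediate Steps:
Y(F) = 1/(1 + F) (Y(F) = 1/(F + 1) = 1/(1 + F))
t(T) = T²/(1 + T)
24*(a(8) + t(8)) = 24*(-1 + 8²/(1 + 8)) = 24*(-1 + 64/9) = 24*(55/9) = 440/3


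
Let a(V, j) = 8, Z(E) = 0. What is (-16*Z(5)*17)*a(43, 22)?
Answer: 0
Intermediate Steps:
(-16*Z(5)*17)*a(43, 22) = (-16*0*17)*8 = (0*17)*8 = 0*8 = 0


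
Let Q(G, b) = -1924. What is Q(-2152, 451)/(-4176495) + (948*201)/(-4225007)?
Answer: -787693855792/17645720610465 ≈ -0.044639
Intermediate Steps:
Q(-2152, 451)/(-4176495) + (948*201)/(-4225007) = -1924/(-4176495) + (948*201)/(-4225007) = -1924*(-1/4176495) + 190548*(-1/4225007) = 1924/4176495 - 190548/4225007 = -787693855792/17645720610465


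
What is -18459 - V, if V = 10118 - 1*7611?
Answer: -20966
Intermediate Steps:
V = 2507 (V = 10118 - 7611 = 2507)
-18459 - V = -18459 - 1*2507 = -18459 - 2507 = -20966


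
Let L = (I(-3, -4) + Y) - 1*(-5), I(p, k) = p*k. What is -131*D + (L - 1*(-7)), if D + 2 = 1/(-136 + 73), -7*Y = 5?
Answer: 18104/63 ≈ 287.37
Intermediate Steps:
Y = -5/7 (Y = -⅐*5 = -5/7 ≈ -0.71429)
I(p, k) = k*p
L = 114/7 (L = (-4*(-3) - 5/7) - 1*(-5) = (12 - 5/7) + 5 = 79/7 + 5 = 114/7 ≈ 16.286)
D = -127/63 (D = -2 + 1/(-136 + 73) = -2 + 1/(-63) = -2 - 1/63 = -127/63 ≈ -2.0159)
-131*D + (L - 1*(-7)) = -131*(-127/63) + (114/7 - 1*(-7)) = 16637/63 + (114/7 + 7) = 16637/63 + 163/7 = 18104/63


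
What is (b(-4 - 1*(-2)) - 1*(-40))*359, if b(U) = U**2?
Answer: 15796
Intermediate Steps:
(b(-4 - 1*(-2)) - 1*(-40))*359 = ((-4 - 1*(-2))**2 - 1*(-40))*359 = ((-4 + 2)**2 + 40)*359 = ((-2)**2 + 40)*359 = (4 + 40)*359 = 44*359 = 15796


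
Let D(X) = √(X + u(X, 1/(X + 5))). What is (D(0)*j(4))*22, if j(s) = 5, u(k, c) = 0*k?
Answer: 0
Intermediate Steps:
u(k, c) = 0
D(X) = √X (D(X) = √(X + 0) = √X)
(D(0)*j(4))*22 = (√0*5)*22 = (0*5)*22 = 0*22 = 0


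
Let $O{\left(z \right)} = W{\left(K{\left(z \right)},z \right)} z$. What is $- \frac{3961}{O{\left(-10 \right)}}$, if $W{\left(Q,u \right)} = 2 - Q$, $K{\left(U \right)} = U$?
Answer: $\frac{3961}{120} \approx 33.008$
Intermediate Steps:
$O{\left(z \right)} = z \left(2 - z\right)$ ($O{\left(z \right)} = \left(2 - z\right) z = z \left(2 - z\right)$)
$- \frac{3961}{O{\left(-10 \right)}} = - \frac{3961}{\left(-10\right) \left(2 - -10\right)} = - \frac{3961}{\left(-10\right) \left(2 + 10\right)} = - \frac{3961}{\left(-10\right) 12} = - \frac{3961}{-120} = \left(-3961\right) \left(- \frac{1}{120}\right) = \frac{3961}{120}$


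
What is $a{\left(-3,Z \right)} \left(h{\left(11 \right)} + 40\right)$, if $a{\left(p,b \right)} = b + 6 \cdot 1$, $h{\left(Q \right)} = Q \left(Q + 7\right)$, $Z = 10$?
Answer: $3808$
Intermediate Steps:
$h{\left(Q \right)} = Q \left(7 + Q\right)$
$a{\left(p,b \right)} = 6 + b$ ($a{\left(p,b \right)} = b + 6 = 6 + b$)
$a{\left(-3,Z \right)} \left(h{\left(11 \right)} + 40\right) = \left(6 + 10\right) \left(11 \left(7 + 11\right) + 40\right) = 16 \left(11 \cdot 18 + 40\right) = 16 \left(198 + 40\right) = 16 \cdot 238 = 3808$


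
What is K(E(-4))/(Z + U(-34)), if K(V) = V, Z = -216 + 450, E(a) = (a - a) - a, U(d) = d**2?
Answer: 2/695 ≈ 0.0028777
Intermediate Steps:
E(a) = -a (E(a) = 0 - a = -a)
Z = 234
K(E(-4))/(Z + U(-34)) = (-1*(-4))/(234 + (-34)**2) = 4/(234 + 1156) = 4/1390 = 4*(1/1390) = 2/695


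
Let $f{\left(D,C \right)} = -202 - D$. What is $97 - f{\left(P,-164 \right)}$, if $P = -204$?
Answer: $95$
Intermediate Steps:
$97 - f{\left(P,-164 \right)} = 97 - \left(-202 - -204\right) = 97 - \left(-202 + 204\right) = 97 - 2 = 95$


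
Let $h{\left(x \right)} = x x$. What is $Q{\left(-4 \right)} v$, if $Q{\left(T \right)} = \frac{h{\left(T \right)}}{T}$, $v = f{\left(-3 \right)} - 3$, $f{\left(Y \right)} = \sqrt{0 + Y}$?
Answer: $12 - 4 i \sqrt{3} \approx 12.0 - 6.9282 i$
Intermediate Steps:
$f{\left(Y \right)} = \sqrt{Y}$
$h{\left(x \right)} = x^{2}$
$v = -3 + i \sqrt{3}$ ($v = \sqrt{-3} - 3 = i \sqrt{3} - 3 = -3 + i \sqrt{3} \approx -3.0 + 1.732 i$)
$Q{\left(T \right)} = T$ ($Q{\left(T \right)} = \frac{T^{2}}{T} = T$)
$Q{\left(-4 \right)} v = - 4 \left(-3 + i \sqrt{3}\right) = 12 - 4 i \sqrt{3}$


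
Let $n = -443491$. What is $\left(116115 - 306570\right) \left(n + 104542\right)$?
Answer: $64554531795$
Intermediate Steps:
$\left(116115 - 306570\right) \left(n + 104542\right) = \left(116115 - 306570\right) \left(-443491 + 104542\right) = \left(-190455\right) \left(-338949\right) = 64554531795$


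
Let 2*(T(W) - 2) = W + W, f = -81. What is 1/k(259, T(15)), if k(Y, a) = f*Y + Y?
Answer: -1/20720 ≈ -4.8263e-5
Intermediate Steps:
T(W) = 2 + W (T(W) = 2 + (W + W)/2 = 2 + (2*W)/2 = 2 + W)
k(Y, a) = -80*Y (k(Y, a) = -81*Y + Y = -80*Y)
1/k(259, T(15)) = 1/(-80*259) = 1/(-20720) = -1/20720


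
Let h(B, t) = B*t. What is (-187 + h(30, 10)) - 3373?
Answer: -3260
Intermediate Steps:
(-187 + h(30, 10)) - 3373 = (-187 + 30*10) - 3373 = (-187 + 300) - 3373 = 113 - 3373 = -3260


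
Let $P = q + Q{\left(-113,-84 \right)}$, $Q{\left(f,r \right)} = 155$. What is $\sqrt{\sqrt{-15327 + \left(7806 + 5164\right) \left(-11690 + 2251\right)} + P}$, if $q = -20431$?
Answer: $\sqrt{-20276 + i \sqrt{122439157}} \approx 37.569 + 147.27 i$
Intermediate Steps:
$P = -20276$ ($P = -20431 + 155 = -20276$)
$\sqrt{\sqrt{-15327 + \left(7806 + 5164\right) \left(-11690 + 2251\right)} + P} = \sqrt{\sqrt{-15327 + \left(7806 + 5164\right) \left(-11690 + 2251\right)} - 20276} = \sqrt{\sqrt{-15327 + 12970 \left(-9439\right)} - 20276} = \sqrt{\sqrt{-15327 - 122423830} - 20276} = \sqrt{\sqrt{-122439157} - 20276} = \sqrt{i \sqrt{122439157} - 20276} = \sqrt{-20276 + i \sqrt{122439157}}$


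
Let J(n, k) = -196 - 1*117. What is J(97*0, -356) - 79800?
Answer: -80113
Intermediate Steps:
J(n, k) = -313 (J(n, k) = -196 - 117 = -313)
J(97*0, -356) - 79800 = -313 - 79800 = -80113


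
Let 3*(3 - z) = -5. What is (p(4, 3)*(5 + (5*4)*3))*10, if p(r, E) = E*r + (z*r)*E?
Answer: 44200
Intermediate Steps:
z = 14/3 (z = 3 - 1/3*(-5) = 3 + 5/3 = 14/3 ≈ 4.6667)
p(r, E) = 17*E*r/3 (p(r, E) = E*r + (14*r/3)*E = E*r + 14*E*r/3 = 17*E*r/3)
(p(4, 3)*(5 + (5*4)*3))*10 = (((17/3)*3*4)*(5 + (5*4)*3))*10 = (68*(5 + 20*3))*10 = (68*(5 + 60))*10 = (68*65)*10 = 4420*10 = 44200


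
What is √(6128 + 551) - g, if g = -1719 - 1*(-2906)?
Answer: -1187 + √6679 ≈ -1105.3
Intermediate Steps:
g = 1187 (g = -1719 + 2906 = 1187)
√(6128 + 551) - g = √(6128 + 551) - 1*1187 = √6679 - 1187 = -1187 + √6679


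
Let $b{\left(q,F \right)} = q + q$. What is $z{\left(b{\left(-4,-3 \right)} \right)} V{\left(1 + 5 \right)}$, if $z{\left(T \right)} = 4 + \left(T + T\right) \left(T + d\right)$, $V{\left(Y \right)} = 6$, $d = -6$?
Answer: $1368$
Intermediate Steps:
$b{\left(q,F \right)} = 2 q$
$z{\left(T \right)} = 4 + 2 T \left(-6 + T\right)$ ($z{\left(T \right)} = 4 + \left(T + T\right) \left(T - 6\right) = 4 + 2 T \left(-6 + T\right)$)
$z{\left(b{\left(-4,-3 \right)} \right)} V{\left(1 + 5 \right)} = \left(4 - 12 \cdot 2 \left(-4\right) + 2 \left(2 \left(-4\right)\right)^{2}\right) 6 = \left(4 - -96 + 2 \left(-8\right)^{2}\right) 6 = \left(4 + 96 + 2 \cdot 64\right) 6 = \left(4 + 96 + 128\right) 6 = 228 \cdot 6 = 1368$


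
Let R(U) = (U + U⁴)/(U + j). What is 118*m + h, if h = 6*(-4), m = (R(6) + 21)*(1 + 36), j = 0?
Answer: 1039084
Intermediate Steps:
R(U) = (U + U⁴)/U (R(U) = (U + U⁴)/(U + 0) = (U + U⁴)/U)
m = 8806 (m = ((1 + 6³) + 21)*(1 + 36) = ((1 + 216) + 21)*37 = (217 + 21)*37 = 238*37 = 8806)
h = -24
118*m + h = 118*8806 - 24 = 1039108 - 24 = 1039084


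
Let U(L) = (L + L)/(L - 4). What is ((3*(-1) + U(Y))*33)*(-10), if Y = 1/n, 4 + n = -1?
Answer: 6710/7 ≈ 958.57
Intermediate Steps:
n = -5 (n = -4 - 1 = -5)
Y = -⅕ (Y = 1/(-5) = -⅕ ≈ -0.20000)
U(L) = 2*L/(-4 + L) (U(L) = (2*L)/(-4 + L) = 2*L/(-4 + L))
((3*(-1) + U(Y))*33)*(-10) = ((3*(-1) + 2*(-⅕)/(-4 - ⅕))*33)*(-10) = ((-3 + 2*(-⅕)/(-21/5))*33)*(-10) = ((-3 + 2*(-⅕)*(-5/21))*33)*(-10) = ((-3 + 2/21)*33)*(-10) = -61/21*33*(-10) = -671/7*(-10) = 6710/7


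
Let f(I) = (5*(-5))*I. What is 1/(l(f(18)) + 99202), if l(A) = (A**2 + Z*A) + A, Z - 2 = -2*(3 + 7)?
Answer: 1/309352 ≈ 3.2326e-6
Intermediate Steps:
f(I) = -25*I
Z = -18 (Z = 2 - 2*(3 + 7) = 2 - 2*10 = 2 - 20 = -18)
l(A) = A**2 - 17*A (l(A) = (A**2 - 18*A) + A = A**2 - 17*A)
1/(l(f(18)) + 99202) = 1/((-25*18)*(-17 - 25*18) + 99202) = 1/(-450*(-17 - 450) + 99202) = 1/(-450*(-467) + 99202) = 1/(210150 + 99202) = 1/309352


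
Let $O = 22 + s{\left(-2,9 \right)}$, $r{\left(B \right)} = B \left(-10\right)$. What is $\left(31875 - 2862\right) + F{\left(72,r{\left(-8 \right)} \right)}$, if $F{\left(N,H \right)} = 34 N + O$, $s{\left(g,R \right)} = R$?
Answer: $31492$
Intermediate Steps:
$r{\left(B \right)} = - 10 B$
$O = 31$ ($O = 22 + 9 = 31$)
$F{\left(N,H \right)} = 31 + 34 N$ ($F{\left(N,H \right)} = 34 N + 31 = 31 + 34 N$)
$\left(31875 - 2862\right) + F{\left(72,r{\left(-8 \right)} \right)} = \left(31875 - 2862\right) + \left(31 + 34 \cdot 72\right) = 29013 + \left(31 + 2448\right) = 29013 + 2479 = 31492$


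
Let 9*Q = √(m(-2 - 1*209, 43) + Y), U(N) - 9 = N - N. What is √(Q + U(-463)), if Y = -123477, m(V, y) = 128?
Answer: √(81 + I*√123349)/3 ≈ 4.9522 + 3.94*I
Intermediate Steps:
U(N) = 9 (U(N) = 9 + (N - N) = 9 + 0 = 9)
Q = I*√123349/9 (Q = √(128 - 123477)/9 = √(-123349)/9 = (I*√123349)/9 = I*√123349/9 ≈ 39.023*I)
√(Q + U(-463)) = √(I*√123349/9 + 9) = √(9 + I*√123349/9)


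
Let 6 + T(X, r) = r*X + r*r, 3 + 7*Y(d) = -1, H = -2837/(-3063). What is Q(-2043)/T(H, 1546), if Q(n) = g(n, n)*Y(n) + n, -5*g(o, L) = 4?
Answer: -218970807/256385252620 ≈ -0.00085407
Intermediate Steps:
g(o, L) = -⅘ (g(o, L) = -⅕*4 = -⅘)
H = 2837/3063 (H = -2837*(-1/3063) = 2837/3063 ≈ 0.92622)
Y(d) = -4/7 (Y(d) = -3/7 + (⅐)*(-1) = -3/7 - ⅐ = -4/7)
T(X, r) = -6 + r² + X*r (T(X, r) = -6 + (r*X + r*r) = -6 + (X*r + r²) = -6 + (r² + X*r) = -6 + r² + X*r)
Q(n) = 16/35 + n (Q(n) = -⅘*(-4/7) + n = 16/35 + n)
Q(-2043)/T(H, 1546) = (16/35 - 2043)/(-6 + 1546² + (2837/3063)*1546) = -71489/(35*(-6 + 2390116 + 4386002/3063)) = -71489/(35*7325292932/3063) = -71489/35*3063/7325292932 = -218970807/256385252620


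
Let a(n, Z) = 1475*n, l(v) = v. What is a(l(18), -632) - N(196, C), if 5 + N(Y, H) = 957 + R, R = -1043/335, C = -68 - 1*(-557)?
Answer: 8576373/335 ≈ 25601.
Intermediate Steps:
C = 489 (C = -68 + 557 = 489)
R = -1043/335 (R = -1043*1/335 = -1043/335 ≈ -3.1134)
N(Y, H) = 317877/335 (N(Y, H) = -5 + (957 - 1043/335) = -5 + 319552/335 = 317877/335)
a(l(18), -632) - N(196, C) = 1475*18 - 1*317877/335 = 26550 - 317877/335 = 8576373/335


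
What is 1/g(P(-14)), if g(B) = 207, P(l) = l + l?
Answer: 1/207 ≈ 0.0048309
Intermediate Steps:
P(l) = 2*l
1/g(P(-14)) = 1/207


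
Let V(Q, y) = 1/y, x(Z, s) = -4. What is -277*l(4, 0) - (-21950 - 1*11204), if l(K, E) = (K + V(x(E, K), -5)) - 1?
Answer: 161892/5 ≈ 32378.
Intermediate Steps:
l(K, E) = -6/5 + K (l(K, E) = (K + 1/(-5)) - 1 = (K - ⅕) - 1 = (-⅕ + K) - 1 = -6/5 + K)
-277*l(4, 0) - (-21950 - 1*11204) = -277*(-6/5 + 4) - (-21950 - 1*11204) = -277*14/5 - (-21950 - 11204) = -3878/5 - 1*(-33154) = -3878/5 + 33154 = 161892/5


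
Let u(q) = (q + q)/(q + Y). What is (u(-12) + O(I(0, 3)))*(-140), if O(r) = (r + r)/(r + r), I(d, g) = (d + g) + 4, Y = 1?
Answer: -4900/11 ≈ -445.45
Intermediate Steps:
I(d, g) = 4 + d + g
u(q) = 2*q/(1 + q) (u(q) = (q + q)/(q + 1) = (2*q)/(1 + q) = 2*q/(1 + q))
O(r) = 1 (O(r) = (2*r)/((2*r)) = (2*r)*(1/(2*r)) = 1)
(u(-12) + O(I(0, 3)))*(-140) = (2*(-12)/(1 - 12) + 1)*(-140) = (2*(-12)/(-11) + 1)*(-140) = (2*(-12)*(-1/11) + 1)*(-140) = (24/11 + 1)*(-140) = (35/11)*(-140) = -4900/11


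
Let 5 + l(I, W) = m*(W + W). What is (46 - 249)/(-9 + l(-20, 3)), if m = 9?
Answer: -203/40 ≈ -5.0750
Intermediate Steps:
l(I, W) = -5 + 18*W (l(I, W) = -5 + 9*(W + W) = -5 + 9*(2*W) = -5 + 18*W)
(46 - 249)/(-9 + l(-20, 3)) = (46 - 249)/(-9 + (-5 + 18*3)) = -203/(-9 + (-5 + 54)) = -203/(-9 + 49) = -203/40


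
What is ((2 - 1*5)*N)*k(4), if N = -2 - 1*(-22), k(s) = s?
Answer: -240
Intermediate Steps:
N = 20 (N = -2 + 22 = 20)
((2 - 1*5)*N)*k(4) = ((2 - 1*5)*20)*4 = ((2 - 5)*20)*4 = -3*20*4 = -60*4 = -240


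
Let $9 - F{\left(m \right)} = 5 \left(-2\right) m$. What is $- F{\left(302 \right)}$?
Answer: $-3029$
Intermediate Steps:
$F{\left(m \right)} = 9 + 10 m$ ($F{\left(m \right)} = 9 - 5 \left(-2\right) m = 9 - - 10 m = 9 + 10 m$)
$- F{\left(302 \right)} = - (9 + 10 \cdot 302) = - (9 + 3020) = \left(-1\right) 3029 = -3029$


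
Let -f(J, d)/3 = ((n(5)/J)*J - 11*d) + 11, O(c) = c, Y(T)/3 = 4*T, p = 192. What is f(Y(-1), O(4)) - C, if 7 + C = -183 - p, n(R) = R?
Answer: 466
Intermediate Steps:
Y(T) = 12*T (Y(T) = 3*(4*T) = 12*T)
f(J, d) = -48 + 33*d (f(J, d) = -3*(((5/J)*J - 11*d) + 11) = -3*((5 - 11*d) + 11) = -3*(16 - 11*d) = -48 + 33*d)
C = -382 (C = -7 + (-183 - 1*192) = -7 + (-183 - 192) = -7 - 375 = -382)
f(Y(-1), O(4)) - C = (-48 + 33*4) - 1*(-382) = (-48 + 132) + 382 = 84 + 382 = 466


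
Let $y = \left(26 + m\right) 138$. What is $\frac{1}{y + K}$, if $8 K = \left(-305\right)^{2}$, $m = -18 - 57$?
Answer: $\frac{8}{38929} \approx 0.0002055$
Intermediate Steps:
$m = -75$ ($m = -18 - 57 = -75$)
$K = \frac{93025}{8}$ ($K = \frac{\left(-305\right)^{2}}{8} = \frac{1}{8} \cdot 93025 = \frac{93025}{8} \approx 11628.0$)
$y = -6762$ ($y = \left(26 - 75\right) 138 = \left(-49\right) 138 = -6762$)
$\frac{1}{y + K} = \frac{1}{-6762 + \frac{93025}{8}} = \frac{1}{\frac{38929}{8}} = \frac{8}{38929}$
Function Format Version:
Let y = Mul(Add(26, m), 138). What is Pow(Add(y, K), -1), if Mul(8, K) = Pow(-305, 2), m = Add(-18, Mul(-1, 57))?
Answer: Rational(8, 38929) ≈ 0.00020550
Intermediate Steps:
m = -75 (m = Add(-18, -57) = -75)
K = Rational(93025, 8) (K = Mul(Rational(1, 8), Pow(-305, 2)) = Mul(Rational(1, 8), 93025) = Rational(93025, 8) ≈ 11628.)
y = -6762 (y = Mul(Add(26, -75), 138) = Mul(-49, 138) = -6762)
Pow(Add(y, K), -1) = Pow(Add(-6762, Rational(93025, 8)), -1) = Pow(Rational(38929, 8), -1) = Rational(8, 38929)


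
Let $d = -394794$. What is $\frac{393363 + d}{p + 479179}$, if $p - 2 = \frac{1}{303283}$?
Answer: $- \frac{433997973}{145327451224} \approx -0.0029863$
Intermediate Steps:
$p = \frac{606567}{303283}$ ($p = 2 + \frac{1}{303283} = \frac{606567}{303283} \approx 2.0$)
$\frac{393363 + d}{p + 479179} = \frac{393363 - 394794}{\frac{606567}{303283} + 479179} = - \frac{1431}{\frac{145327451224}{303283}} = \left(-1431\right) \frac{303283}{145327451224} = - \frac{433997973}{145327451224}$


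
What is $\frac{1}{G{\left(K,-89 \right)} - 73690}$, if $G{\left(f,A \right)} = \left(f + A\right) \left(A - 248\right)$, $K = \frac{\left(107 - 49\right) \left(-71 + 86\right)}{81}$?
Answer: $- \frac{27}{1277549} \approx -2.1134 \cdot 10^{-5}$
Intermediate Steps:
$K = \frac{290}{27}$ ($K = 58 \cdot 15 \cdot \frac{1}{81} = 870 \cdot \frac{1}{81} = \frac{290}{27} \approx 10.741$)
$G{\left(f,A \right)} = \left(-248 + A\right) \left(A + f\right)$ ($G{\left(f,A \right)} = \left(A + f\right) \left(-248 + A\right) = \left(-248 + A\right) \left(A + f\right)$)
$\frac{1}{G{\left(K,-89 \right)} - 73690} = \frac{1}{\left(\left(-89\right)^{2} - -22072 - \frac{71920}{27} - \frac{25810}{27}\right) - 73690} = \frac{1}{\left(7921 + 22072 - \frac{71920}{27} - \frac{25810}{27}\right) - 73690} = \frac{1}{\frac{712081}{27} - 73690} = \frac{1}{- \frac{1277549}{27}} = - \frac{27}{1277549}$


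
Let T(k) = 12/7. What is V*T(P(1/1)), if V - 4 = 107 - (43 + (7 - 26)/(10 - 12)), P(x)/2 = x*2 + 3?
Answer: 702/7 ≈ 100.29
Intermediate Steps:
P(x) = 6 + 4*x (P(x) = 2*(x*2 + 3) = 2*(2*x + 3) = 2*(3 + 2*x) = 6 + 4*x)
T(k) = 12/7 (T(k) = 12*(1/7) = 12/7)
V = 117/2 (V = 4 + (107 - (43 + (7 - 26)/(10 - 12))) = 4 + (107 - (43 - 19/(-2))) = 4 + (107 - (43 - 19*(-1/2))) = 4 + (107 - (43 + 19/2)) = 4 + (107 - 1*105/2) = 4 + (107 - 105/2) = 4 + 109/2 = 117/2 ≈ 58.500)
V*T(P(1/1)) = (117/2)*(12/7) = 702/7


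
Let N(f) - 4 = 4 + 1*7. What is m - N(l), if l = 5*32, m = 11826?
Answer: 11811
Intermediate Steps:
l = 160
N(f) = 15 (N(f) = 4 + (4 + 1*7) = 4 + (4 + 7) = 4 + 11 = 15)
m - N(l) = 11826 - 1*15 = 11826 - 15 = 11811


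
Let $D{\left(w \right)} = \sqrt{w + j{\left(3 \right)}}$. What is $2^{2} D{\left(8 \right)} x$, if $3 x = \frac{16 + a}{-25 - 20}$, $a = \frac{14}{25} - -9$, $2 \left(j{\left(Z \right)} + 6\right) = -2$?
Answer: $- \frac{284}{375} \approx -0.75733$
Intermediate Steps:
$j{\left(Z \right)} = -7$ ($j{\left(Z \right)} = -6 + \frac{1}{2} \left(-2\right) = -6 - 1 = -7$)
$D{\left(w \right)} = \sqrt{-7 + w}$ ($D{\left(w \right)} = \sqrt{w - 7} = \sqrt{-7 + w}$)
$a = \frac{239}{25}$ ($a = 14 \cdot \frac{1}{25} + 9 = \frac{14}{25} + 9 = \frac{239}{25} \approx 9.56$)
$x = - \frac{71}{375}$ ($x = \frac{\left(16 + \frac{239}{25}\right) \frac{1}{-25 - 20}}{3} = \frac{\frac{639}{25} \frac{1}{-45}}{3} = \frac{\frac{639}{25} \left(- \frac{1}{45}\right)}{3} = \frac{1}{3} \left(- \frac{71}{125}\right) = - \frac{71}{375} \approx -0.18933$)
$2^{2} D{\left(8 \right)} x = 2^{2} \sqrt{-7 + 8} \left(- \frac{71}{375}\right) = 4 \sqrt{1} \left(- \frac{71}{375}\right) = 4 \cdot 1 \left(- \frac{71}{375}\right) = 4 \left(- \frac{71}{375}\right) = - \frac{284}{375}$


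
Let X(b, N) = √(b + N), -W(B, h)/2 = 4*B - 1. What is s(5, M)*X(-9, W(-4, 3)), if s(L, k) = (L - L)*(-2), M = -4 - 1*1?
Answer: 0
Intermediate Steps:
M = -5 (M = -4 - 1 = -5)
s(L, k) = 0 (s(L, k) = 0*(-2) = 0)
W(B, h) = 2 - 8*B (W(B, h) = -2*(4*B - 1) = -2*(-1 + 4*B) = 2 - 8*B)
X(b, N) = √(N + b)
s(5, M)*X(-9, W(-4, 3)) = 0*√((2 - 8*(-4)) - 9) = 0*√((2 + 32) - 9) = 0*√(34 - 9) = 0*√25 = 0*5 = 0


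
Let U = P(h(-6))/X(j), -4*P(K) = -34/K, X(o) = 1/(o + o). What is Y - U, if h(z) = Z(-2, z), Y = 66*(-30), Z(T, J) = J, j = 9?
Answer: -3909/2 ≈ -1954.5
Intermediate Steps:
Y = -1980
h(z) = z
X(o) = 1/(2*o)
P(K) = 17/(2*K) (P(K) = -(-17)/(2*K) = 17/(2*K))
U = -51/2 (U = ((17/2)/(-6))/(((1/2)/9)) = ((17/2)*(-1/6))/(((1/2)*(1/9))) = -17/(12*1/18) = -17/12*18 = -51/2 ≈ -25.500)
Y - U = -1980 - 1*(-51/2) = -1980 + 51/2 = -3909/2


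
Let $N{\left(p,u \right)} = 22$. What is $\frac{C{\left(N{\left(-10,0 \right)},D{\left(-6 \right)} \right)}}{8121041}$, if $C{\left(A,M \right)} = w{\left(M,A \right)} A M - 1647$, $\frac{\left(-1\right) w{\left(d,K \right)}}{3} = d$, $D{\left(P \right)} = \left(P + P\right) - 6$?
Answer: $- \frac{23031}{8121041} \approx -0.002836$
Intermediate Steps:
$D{\left(P \right)} = -6 + 2 P$ ($D{\left(P \right)} = 2 P - 6 = -6 + 2 P$)
$w{\left(d,K \right)} = - 3 d$
$C{\left(A,M \right)} = -1647 - 3 A M^{2}$ ($C{\left(A,M \right)} = - 3 M A M - 1647 = - 3 A M M - 1647 = - 3 A M^{2} - 1647 = -1647 - 3 A M^{2}$)
$\frac{C{\left(N{\left(-10,0 \right)},D{\left(-6 \right)} \right)}}{8121041} = \frac{-1647 - 66 \left(-6 + 2 \left(-6\right)\right)^{2}}{8121041} = \left(-1647 - 66 \left(-6 - 12\right)^{2}\right) \frac{1}{8121041} = \left(-1647 - 66 \left(-18\right)^{2}\right) \frac{1}{8121041} = \left(-1647 - 66 \cdot 324\right) \frac{1}{8121041} = \left(-1647 - 21384\right) \frac{1}{8121041} = \left(-23031\right) \frac{1}{8121041} = - \frac{23031}{8121041}$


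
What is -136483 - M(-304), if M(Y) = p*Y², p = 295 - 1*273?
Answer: -2169635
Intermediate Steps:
p = 22 (p = 295 - 273 = 22)
M(Y) = 22*Y²
-136483 - M(-304) = -136483 - 22*(-304)² = -136483 - 22*92416 = -136483 - 1*2033152 = -136483 - 2033152 = -2169635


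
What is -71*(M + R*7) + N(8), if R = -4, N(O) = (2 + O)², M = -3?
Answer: 2301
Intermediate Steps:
-71*(M + R*7) + N(8) = -71*(-3 - 4*7) + (2 + 8)² = -71*(-3 - 28) + 10² = -71*(-31) + 100 = 2201 + 100 = 2301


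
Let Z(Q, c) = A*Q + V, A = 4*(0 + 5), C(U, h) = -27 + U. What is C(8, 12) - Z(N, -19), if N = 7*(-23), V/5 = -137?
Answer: 3886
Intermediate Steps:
V = -685 (V = 5*(-137) = -685)
A = 20 (A = 4*5 = 20)
N = -161
Z(Q, c) = -685 + 20*Q (Z(Q, c) = 20*Q - 685 = -685 + 20*Q)
C(8, 12) - Z(N, -19) = (-27 + 8) - (-685 + 20*(-161)) = -19 - (-685 - 3220) = -19 - 1*(-3905) = -19 + 3905 = 3886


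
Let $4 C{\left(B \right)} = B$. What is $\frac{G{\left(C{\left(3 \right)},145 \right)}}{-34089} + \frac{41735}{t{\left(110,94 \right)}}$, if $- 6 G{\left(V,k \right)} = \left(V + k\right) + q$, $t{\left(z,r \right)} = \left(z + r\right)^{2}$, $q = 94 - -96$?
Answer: $\frac{27941827}{27816624} \approx 1.0045$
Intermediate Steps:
$C{\left(B \right)} = \frac{B}{4}$
$q = 190$ ($q = 94 + 96 = 190$)
$t{\left(z,r \right)} = \left(r + z\right)^{2}$
$G{\left(V,k \right)} = - \frac{95}{3} - \frac{V}{6} - \frac{k}{6}$ ($G{\left(V,k \right)} = - \frac{\left(V + k\right) + 190}{6} = - \frac{190 + V + k}{6} = - \frac{95}{3} - \frac{V}{6} - \frac{k}{6}$)
$\frac{G{\left(C{\left(3 \right)},145 \right)}}{-34089} + \frac{41735}{t{\left(110,94 \right)}} = \frac{- \frac{95}{3} - \frac{\frac{1}{4} \cdot 3}{6} - \frac{145}{6}}{-34089} + \frac{41735}{\left(94 + 110\right)^{2}} = \left(- \frac{95}{3} - \frac{1}{8} - \frac{145}{6}\right) \left(- \frac{1}{34089}\right) + \frac{41735}{204^{2}} = \left(- \frac{95}{3} - \frac{1}{8} - \frac{145}{6}\right) \left(- \frac{1}{34089}\right) + \frac{41735}{41616} = \left(- \frac{1343}{24}\right) \left(- \frac{1}{34089}\right) + 41735 \cdot \frac{1}{41616} = \frac{1343}{818136} + \frac{2455}{2448} = \frac{27941827}{27816624}$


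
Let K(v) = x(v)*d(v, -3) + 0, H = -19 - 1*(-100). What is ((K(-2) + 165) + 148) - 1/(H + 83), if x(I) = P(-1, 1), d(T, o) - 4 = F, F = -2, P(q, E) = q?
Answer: 51003/164 ≈ 310.99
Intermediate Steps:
H = 81 (H = -19 + 100 = 81)
d(T, o) = 2 (d(T, o) = 4 - 2 = 2)
x(I) = -1
K(v) = -2 (K(v) = -1*2 + 0 = -2 + 0 = -2)
((K(-2) + 165) + 148) - 1/(H + 83) = ((-2 + 165) + 148) - 1/(81 + 83) = (163 + 148) - 1/164 = 311 - 1*1/164 = 311 - 1/164 = 51003/164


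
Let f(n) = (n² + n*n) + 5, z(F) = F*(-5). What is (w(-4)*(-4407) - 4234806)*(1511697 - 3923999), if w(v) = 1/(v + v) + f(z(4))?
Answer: 75089076449271/4 ≈ 1.8772e+13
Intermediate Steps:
z(F) = -5*F
f(n) = 5 + 2*n² (f(n) = (n² + n²) + 5 = 2*n² + 5 = 5 + 2*n²)
w(v) = 805 + 1/(2*v) (w(v) = 1/(v + v) + (5 + 2*(-5*4)²) = 1/(2*v) + (5 + 2*(-20)²) = 1/(2*v) + (5 + 2*400) = 1/(2*v) + (5 + 800) = 1/(2*v) + 805 = 805 + 1/(2*v))
(w(-4)*(-4407) - 4234806)*(1511697 - 3923999) = ((805 + (½)/(-4))*(-4407) - 4234806)*(1511697 - 3923999) = ((805 + (½)*(-¼))*(-4407) - 4234806)*(-2412302) = ((805 - ⅛)*(-4407) - 4234806)*(-2412302) = ((6439/8)*(-4407) - 4234806)*(-2412302) = (-28376673/8 - 4234806)*(-2412302) = -62255121/8*(-2412302) = 75089076449271/4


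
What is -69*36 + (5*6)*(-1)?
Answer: -2514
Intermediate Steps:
-69*36 + (5*6)*(-1) = -2484 + 30*(-1) = -2484 - 30 = -2514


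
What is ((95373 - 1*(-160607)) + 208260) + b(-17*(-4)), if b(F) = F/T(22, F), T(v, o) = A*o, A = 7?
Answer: 3249681/7 ≈ 4.6424e+5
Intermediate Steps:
T(v, o) = 7*o
b(F) = ⅐ (b(F) = F/((7*F)) = F*(1/(7*F)) = ⅐)
((95373 - 1*(-160607)) + 208260) + b(-17*(-4)) = ((95373 - 1*(-160607)) + 208260) + ⅐ = ((95373 + 160607) + 208260) + ⅐ = (255980 + 208260) + ⅐ = 464240 + ⅐ = 3249681/7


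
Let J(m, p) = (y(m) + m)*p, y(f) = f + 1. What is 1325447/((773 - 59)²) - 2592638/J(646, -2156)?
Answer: 8531761373/2416942836 ≈ 3.5300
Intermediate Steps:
y(f) = 1 + f
J(m, p) = p*(1 + 2*m) (J(m, p) = ((1 + m) + m)*p = (1 + 2*m)*p = p*(1 + 2*m))
1325447/((773 - 59)²) - 2592638/J(646, -2156) = 1325447/((773 - 59)²) - 2592638*(-1/(2156*(1 + 2*646))) = 1325447/(714²) - 2592638*(-1/(2156*(1 + 1292))) = 1325447/509796 - 2592638/((-2156*1293)) = 1325447*(1/509796) - 2592638/(-2787708) = 1325447/509796 - 2592638*(-1/2787708) = 1325447/509796 + 1296319/1393854 = 8531761373/2416942836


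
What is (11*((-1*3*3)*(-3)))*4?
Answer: 1188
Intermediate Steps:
(11*((-1*3*3)*(-3)))*4 = (11*(-3*3*(-3)))*4 = (11*(-9*(-3)))*4 = (11*27)*4 = 297*4 = 1188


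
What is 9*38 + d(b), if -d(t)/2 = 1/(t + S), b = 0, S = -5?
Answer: 1712/5 ≈ 342.40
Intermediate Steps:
d(t) = -2/(-5 + t) (d(t) = -2/(t - 5) = -2/(-5 + t))
9*38 + d(b) = 9*38 - 2/(-5 + 0) = 342 - 2/(-5) = 342 - 2*(-⅕) = 342 + ⅖ = 1712/5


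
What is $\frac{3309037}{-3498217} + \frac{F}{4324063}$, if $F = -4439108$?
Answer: $- \frac{29837447527767}{15126510695671} \approx -1.9725$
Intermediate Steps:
$\frac{3309037}{-3498217} + \frac{F}{4324063} = \frac{3309037}{-3498217} - \frac{4439108}{4324063} = 3309037 \left(- \frac{1}{3498217}\right) - \frac{4439108}{4324063} = - \frac{3309037}{3498217} - \frac{4439108}{4324063} = - \frac{29837447527767}{15126510695671}$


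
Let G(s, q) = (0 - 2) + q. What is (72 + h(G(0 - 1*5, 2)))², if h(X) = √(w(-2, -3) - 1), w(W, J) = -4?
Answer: (72 + I*√5)² ≈ 5179.0 + 321.99*I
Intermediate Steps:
G(s, q) = -2 + q
h(X) = I*√5 (h(X) = √(-4 - 1) = √(-5) = I*√5)
(72 + h(G(0 - 1*5, 2)))² = (72 + I*√5)²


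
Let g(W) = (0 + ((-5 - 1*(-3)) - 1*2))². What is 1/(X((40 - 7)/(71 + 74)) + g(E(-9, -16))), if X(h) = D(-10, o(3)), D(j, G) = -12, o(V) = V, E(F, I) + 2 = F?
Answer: ¼ ≈ 0.25000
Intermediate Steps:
E(F, I) = -2 + F
X(h) = -12
g(W) = 16 (g(W) = (0 + ((-5 + 3) - 2))² = (0 + (-2 - 2))² = (0 - 4)² = (-4)² = 16)
1/(X((40 - 7)/(71 + 74)) + g(E(-9, -16))) = 1/(-12 + 16) = 1/4 = ¼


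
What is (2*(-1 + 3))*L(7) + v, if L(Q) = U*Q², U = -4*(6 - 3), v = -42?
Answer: -2394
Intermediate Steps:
U = -12 (U = -4*3 = -12)
L(Q) = -12*Q²
(2*(-1 + 3))*L(7) + v = (2*(-1 + 3))*(-12*7²) - 42 = (2*2)*(-12*49) - 42 = 4*(-588) - 42 = -2352 - 42 = -2394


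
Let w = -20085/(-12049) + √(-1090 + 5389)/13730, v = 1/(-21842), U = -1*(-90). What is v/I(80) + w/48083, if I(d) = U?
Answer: 38903339233/1138878706267260 + √4299/660179590 ≈ 3.4259e-5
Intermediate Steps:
U = 90
I(d) = 90
v = -1/21842 ≈ -4.5783e-5
w = 20085/12049 + √4299/13730 (w = -20085*(-1/12049) + √4299*(1/13730) = 20085/12049 + √4299/13730 ≈ 1.6717)
v/I(80) + w/48083 = -1/21842/90 + (20085/12049 + √4299/13730)/48083 = -1/21842*1/90 + (20085/12049 + √4299/13730)*(1/48083) = -1/1965780 + (20085/579352067 + √4299/660179590) = 38903339233/1138878706267260 + √4299/660179590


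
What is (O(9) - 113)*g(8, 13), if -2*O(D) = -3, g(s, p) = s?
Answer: -892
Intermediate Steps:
O(D) = 3/2 (O(D) = -1/2*(-3) = 3/2)
(O(9) - 113)*g(8, 13) = (3/2 - 113)*8 = -223/2*8 = -892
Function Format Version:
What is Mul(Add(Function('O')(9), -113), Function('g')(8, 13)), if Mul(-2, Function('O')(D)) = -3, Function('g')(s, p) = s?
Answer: -892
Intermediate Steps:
Function('O')(D) = Rational(3, 2) (Function('O')(D) = Mul(Rational(-1, 2), -3) = Rational(3, 2))
Mul(Add(Function('O')(9), -113), Function('g')(8, 13)) = Mul(Add(Rational(3, 2), -113), 8) = Mul(Rational(-223, 2), 8) = -892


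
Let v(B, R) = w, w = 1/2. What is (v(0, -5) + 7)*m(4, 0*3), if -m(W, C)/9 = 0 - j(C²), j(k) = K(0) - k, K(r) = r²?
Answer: 0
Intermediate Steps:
j(k) = -k (j(k) = 0² - k = 0 - k = -k)
w = ½ ≈ 0.50000
m(W, C) = -9*C² (m(W, C) = -9*(0 - (-1)*C²) = -9*(0 + C²) = -9*C²)
v(B, R) = ½
(v(0, -5) + 7)*m(4, 0*3) = (½ + 7)*(-9*(0*3)²) = 15*(-9*0²)/2 = 15*(-9*0)/2 = (15/2)*0 = 0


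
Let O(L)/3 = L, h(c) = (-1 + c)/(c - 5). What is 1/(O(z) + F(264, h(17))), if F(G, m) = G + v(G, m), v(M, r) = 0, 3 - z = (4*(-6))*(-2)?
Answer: 1/129 ≈ 0.0077519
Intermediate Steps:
h(c) = (-1 + c)/(-5 + c)
z = -45 (z = 3 - 4*(-6)*(-2) = 3 - (-24)*(-2) = 3 - 1*48 = 3 - 48 = -45)
F(G, m) = G (F(G, m) = G + 0 = G)
O(L) = 3*L
1/(O(z) + F(264, h(17))) = 1/(3*(-45) + 264) = 1/(-135 + 264) = 1/129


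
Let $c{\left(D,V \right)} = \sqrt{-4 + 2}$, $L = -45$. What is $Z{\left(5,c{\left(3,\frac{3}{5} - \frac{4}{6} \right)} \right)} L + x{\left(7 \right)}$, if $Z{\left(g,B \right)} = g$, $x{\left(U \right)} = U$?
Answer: $-218$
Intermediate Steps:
$c{\left(D,V \right)} = i \sqrt{2}$ ($c{\left(D,V \right)} = \sqrt{-2} = i \sqrt{2}$)
$Z{\left(5,c{\left(3,\frac{3}{5} - \frac{4}{6} \right)} \right)} L + x{\left(7 \right)} = 5 \left(-45\right) + 7 = -225 + 7 = -218$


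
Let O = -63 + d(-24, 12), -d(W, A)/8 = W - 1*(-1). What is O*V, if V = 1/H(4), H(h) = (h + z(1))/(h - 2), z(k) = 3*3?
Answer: 242/13 ≈ 18.615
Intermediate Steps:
z(k) = 9
d(W, A) = -8 - 8*W (d(W, A) = -8*(W - 1*(-1)) = -8*(W + 1) = -8*(1 + W) = -8 - 8*W)
H(h) = (9 + h)/(-2 + h) (H(h) = (h + 9)/(h - 2) = (9 + h)/(-2 + h))
V = 2/13 (V = 1/((9 + 4)/(-2 + 4)) = 1/(13/2) = 1*(2/13) = 2/13 ≈ 0.15385)
O = 121 (O = -63 + (-8 - 8*(-24)) = -63 + (-8 + 192) = -63 + 184 = 121)
O*V = 121*(2/13) = 242/13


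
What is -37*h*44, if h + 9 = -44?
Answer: 86284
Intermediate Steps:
h = -53 (h = -9 - 44 = -53)
-37*h*44 = -37*(-53)*44 = 1961*44 = 86284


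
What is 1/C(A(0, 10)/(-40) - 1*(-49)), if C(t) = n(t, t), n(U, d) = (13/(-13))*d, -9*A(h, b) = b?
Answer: -36/1765 ≈ -0.020397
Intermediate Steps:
A(h, b) = -b/9
n(U, d) = -d (n(U, d) = (13*(-1/13))*d = -d)
C(t) = -t
1/C(A(0, 10)/(-40) - 1*(-49)) = 1/(-(-⅑*10/(-40) - 1*(-49))) = 1/(-(-10/9*(-1/40) + 49)) = 1/(-(1/36 + 49)) = 1/(-1*1765/36) = 1/(-1765/36) = -36/1765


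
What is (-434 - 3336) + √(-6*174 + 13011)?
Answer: -3770 + √11967 ≈ -3660.6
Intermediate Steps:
(-434 - 3336) + √(-6*174 + 13011) = -3770 + √(-1044 + 13011) = -3770 + √11967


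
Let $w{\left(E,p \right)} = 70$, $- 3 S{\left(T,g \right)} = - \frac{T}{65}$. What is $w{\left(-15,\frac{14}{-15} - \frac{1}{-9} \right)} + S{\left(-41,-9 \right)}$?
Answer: $\frac{13609}{195} \approx 69.79$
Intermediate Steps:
$S{\left(T,g \right)} = \frac{T}{195}$ ($S{\left(T,g \right)} = - \frac{\left(-1\right) \frac{T}{65}}{3} = - \frac{\left(- \frac{1}{65}\right) T}{3} = \frac{T}{195}$)
$w{\left(-15,\frac{14}{-15} - \frac{1}{-9} \right)} + S{\left(-41,-9 \right)} = 70 + \frac{1}{195} \left(-41\right) = 70 - \frac{41}{195} = \frac{13609}{195}$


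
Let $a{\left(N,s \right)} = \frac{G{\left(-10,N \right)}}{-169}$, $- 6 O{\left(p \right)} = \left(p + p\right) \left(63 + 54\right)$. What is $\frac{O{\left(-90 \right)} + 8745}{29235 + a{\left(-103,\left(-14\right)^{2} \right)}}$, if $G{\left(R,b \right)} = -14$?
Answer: $\frac{2071095}{4940729} \approx 0.41919$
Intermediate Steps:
$O{\left(p \right)} = - 39 p$ ($O{\left(p \right)} = - \frac{\left(p + p\right) \left(63 + 54\right)}{6} = - \frac{2 p 117}{6} = - \frac{234 p}{6} = - 39 p$)
$a{\left(N,s \right)} = \frac{14}{169}$ ($a{\left(N,s \right)} = - \frac{14}{-169} = \left(-14\right) \left(- \frac{1}{169}\right) = \frac{14}{169}$)
$\frac{O{\left(-90 \right)} + 8745}{29235 + a{\left(-103,\left(-14\right)^{2} \right)}} = \frac{\left(-39\right) \left(-90\right) + 8745}{29235 + \frac{14}{169}} = \frac{3510 + 8745}{\frac{4940729}{169}} = 12255 \cdot \frac{169}{4940729} = \frac{2071095}{4940729}$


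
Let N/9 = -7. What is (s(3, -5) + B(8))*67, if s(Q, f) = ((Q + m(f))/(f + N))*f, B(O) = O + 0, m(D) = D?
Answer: 17889/34 ≈ 526.15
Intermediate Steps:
N = -63 (N = 9*(-7) = -63)
B(O) = O
s(Q, f) = f*(Q + f)/(-63 + f) (s(Q, f) = ((Q + f)/(f - 63))*f = ((Q + f)/(-63 + f))*f = f*(Q + f)/(-63 + f))
(s(3, -5) + B(8))*67 = (-5*(3 - 5)/(-63 - 5) + 8)*67 = (-5*(-2)/(-68) + 8)*67 = (-5*(-1/68)*(-2) + 8)*67 = (-5/34 + 8)*67 = (267/34)*67 = 17889/34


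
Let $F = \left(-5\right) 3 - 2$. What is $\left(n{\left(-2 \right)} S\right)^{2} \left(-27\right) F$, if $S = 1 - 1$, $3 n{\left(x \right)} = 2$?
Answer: $0$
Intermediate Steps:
$n{\left(x \right)} = \frac{2}{3}$ ($n{\left(x \right)} = \frac{1}{3} \cdot 2 = \frac{2}{3}$)
$S = 0$ ($S = 1 - 1 = 0$)
$F = -17$ ($F = -15 - 2 = -17$)
$\left(n{\left(-2 \right)} S\right)^{2} \left(-27\right) F = \left(\frac{2}{3} \cdot 0\right)^{2} \left(-27\right) \left(-17\right) = 0^{2} \left(-27\right) \left(-17\right) = 0 \left(-27\right) \left(-17\right) = 0 \left(-17\right) = 0$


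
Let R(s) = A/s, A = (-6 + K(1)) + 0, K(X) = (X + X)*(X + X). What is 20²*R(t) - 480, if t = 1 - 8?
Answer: -2560/7 ≈ -365.71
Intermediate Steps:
K(X) = 4*X² (K(X) = (2*X)*(2*X) = 4*X²)
t = -7
A = -2 (A = (-6 + 4*1²) + 0 = (-6 + 4*1) + 0 = (-6 + 4) + 0 = -2 + 0 = -2)
R(s) = -2/s
20²*R(t) - 480 = 20²*(-2/(-7)) - 480 = 400*(-2*(-⅐)) - 480 = 400*(2/7) - 480 = 800/7 - 480 = -2560/7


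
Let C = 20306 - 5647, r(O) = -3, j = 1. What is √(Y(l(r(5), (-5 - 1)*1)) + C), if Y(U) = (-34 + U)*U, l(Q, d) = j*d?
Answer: √14899 ≈ 122.06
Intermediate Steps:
C = 14659
l(Q, d) = d (l(Q, d) = 1*d = d)
Y(U) = U*(-34 + U)
√(Y(l(r(5), (-5 - 1)*1)) + C) = √(((-5 - 1)*1)*(-34 + (-5 - 1)*1) + 14659) = √((-6*1)*(-34 - 6*1) + 14659) = √(-6*(-34 - 6) + 14659) = √(-6*(-40) + 14659) = √(240 + 14659) = √14899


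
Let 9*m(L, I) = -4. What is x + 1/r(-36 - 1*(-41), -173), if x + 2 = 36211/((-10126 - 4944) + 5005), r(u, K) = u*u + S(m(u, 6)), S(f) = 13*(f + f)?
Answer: -611516/110715 ≈ -5.5233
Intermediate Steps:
m(L, I) = -4/9 (m(L, I) = (⅑)*(-4) = -4/9)
S(f) = 26*f (S(f) = 13*(2*f) = 26*f)
r(u, K) = -104/9 + u² (r(u, K) = u*u + 26*(-4/9) = u² - 104/9 = -104/9 + u²)
x = -56341/10065 (x = -2 + 36211/((-10126 - 4944) + 5005) = -2 + 36211/(-15070 + 5005) = -2 + 36211/(-10065) = -2 + 36211*(-1/10065) = -2 - 36211/10065 = -56341/10065 ≈ -5.5977)
x + 1/r(-36 - 1*(-41), -173) = -56341/10065 + 1/(-104/9 + (-36 - 1*(-41))²) = -56341/10065 + 1/(-104/9 + (-36 + 41)²) = -56341/10065 + 1/(-104/9 + 5²) = -56341/10065 + 1/(-104/9 + 25) = -56341/10065 + 1/(121/9) = -56341/10065 + 9/121 = -611516/110715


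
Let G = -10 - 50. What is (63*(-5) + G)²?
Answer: 140625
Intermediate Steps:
G = -60
(63*(-5) + G)² = (63*(-5) - 60)² = (-315 - 60)² = (-375)² = 140625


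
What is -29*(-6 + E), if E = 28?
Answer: -638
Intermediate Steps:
-29*(-6 + E) = -29*(-6 + 28) = -29*22 = -638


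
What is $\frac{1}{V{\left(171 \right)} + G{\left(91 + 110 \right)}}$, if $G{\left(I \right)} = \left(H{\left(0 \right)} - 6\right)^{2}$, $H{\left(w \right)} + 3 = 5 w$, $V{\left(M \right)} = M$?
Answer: $\frac{1}{252} \approx 0.0039683$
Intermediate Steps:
$H{\left(w \right)} = -3 + 5 w$
$G{\left(I \right)} = 81$ ($G{\left(I \right)} = \left(\left(-3 + 5 \cdot 0\right) - 6\right)^{2} = \left(\left(-3 + 0\right) - 6\right)^{2} = \left(-3 - 6\right)^{2} = \left(-9\right)^{2} = 81$)
$\frac{1}{V{\left(171 \right)} + G{\left(91 + 110 \right)}} = \frac{1}{171 + 81} = \frac{1}{252}$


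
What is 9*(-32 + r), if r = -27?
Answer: -531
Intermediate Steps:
9*(-32 + r) = 9*(-32 - 27) = 9*(-59) = -531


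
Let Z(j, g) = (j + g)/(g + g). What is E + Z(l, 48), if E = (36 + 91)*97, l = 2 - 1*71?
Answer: 394201/32 ≈ 12319.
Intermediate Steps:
l = -69 (l = 2 - 71 = -69)
Z(j, g) = (g + j)/(2*g) (Z(j, g) = (g + j)/((2*g)) = (g + j)*(1/(2*g)) = (g + j)/(2*g))
E = 12319 (E = 127*97 = 12319)
E + Z(l, 48) = 12319 + (1/2)*(48 - 69)/48 = 12319 + (1/2)*(1/48)*(-21) = 12319 - 7/32 = 394201/32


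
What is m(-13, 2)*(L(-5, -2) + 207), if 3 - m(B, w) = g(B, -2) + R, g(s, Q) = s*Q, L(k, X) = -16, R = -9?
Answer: -2674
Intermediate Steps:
g(s, Q) = Q*s
m(B, w) = 12 + 2*B (m(B, w) = 3 - (-2*B - 9) = 3 - (-9 - 2*B) = 3 + (9 + 2*B) = 12 + 2*B)
m(-13, 2)*(L(-5, -2) + 207) = (12 + 2*(-13))*(-16 + 207) = (12 - 26)*191 = -14*191 = -2674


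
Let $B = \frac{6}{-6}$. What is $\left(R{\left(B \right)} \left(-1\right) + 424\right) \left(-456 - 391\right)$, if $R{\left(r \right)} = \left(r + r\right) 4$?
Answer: $-365904$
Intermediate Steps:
$B = -1$ ($B = 6 \left(- \frac{1}{6}\right) = -1$)
$R{\left(r \right)} = 8 r$ ($R{\left(r \right)} = 2 r 4 = 8 r$)
$\left(R{\left(B \right)} \left(-1\right) + 424\right) \left(-456 - 391\right) = \left(8 \left(-1\right) \left(-1\right) + 424\right) \left(-456 - 391\right) = \left(\left(-8\right) \left(-1\right) + 424\right) \left(-847\right) = \left(8 + 424\right) \left(-847\right) = 432 \left(-847\right) = -365904$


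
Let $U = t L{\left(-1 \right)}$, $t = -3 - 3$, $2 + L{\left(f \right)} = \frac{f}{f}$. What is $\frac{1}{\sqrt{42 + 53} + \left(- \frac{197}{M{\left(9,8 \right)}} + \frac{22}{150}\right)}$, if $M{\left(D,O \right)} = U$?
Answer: $- \frac{735450}{21901909} - \frac{22500 \sqrt{95}}{21901909} \approx -0.043592$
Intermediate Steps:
$L{\left(f \right)} = -1$ ($L{\left(f \right)} = -2 + \frac{f}{f} = -2 + 1 = -1$)
$t = -6$ ($t = -3 - 3 = -6$)
$U = 6$ ($U = \left(-6\right) \left(-1\right) = 6$)
$M{\left(D,O \right)} = 6$
$\frac{1}{\sqrt{42 + 53} + \left(- \frac{197}{M{\left(9,8 \right)}} + \frac{22}{150}\right)} = \frac{1}{\sqrt{42 + 53} + \left(- \frac{197}{6} + \frac{22}{150}\right)} = \frac{1}{\sqrt{95} + \left(\left(-197\right) \frac{1}{6} + 22 \cdot \frac{1}{150}\right)} = \frac{1}{\sqrt{95} + \left(- \frac{197}{6} + \frac{11}{75}\right)} = \frac{1}{\sqrt{95} - \frac{4903}{150}} = \frac{1}{- \frac{4903}{150} + \sqrt{95}}$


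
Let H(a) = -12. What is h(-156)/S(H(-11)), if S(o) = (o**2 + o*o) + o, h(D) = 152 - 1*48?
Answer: 26/69 ≈ 0.37681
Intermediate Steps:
h(D) = 104 (h(D) = 152 - 48 = 104)
S(o) = o + 2*o**2 (S(o) = (o**2 + o**2) + o = 2*o**2 + o = o + 2*o**2)
h(-156)/S(H(-11)) = 104/((-12*(1 + 2*(-12)))) = 104/((-12*(1 - 24))) = 104/((-12*(-23))) = 104/276 = 104*(1/276) = 26/69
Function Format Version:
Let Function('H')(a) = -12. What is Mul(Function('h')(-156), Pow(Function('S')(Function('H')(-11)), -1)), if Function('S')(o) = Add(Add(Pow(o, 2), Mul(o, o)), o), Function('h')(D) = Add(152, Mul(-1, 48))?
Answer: Rational(26, 69) ≈ 0.37681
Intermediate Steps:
Function('h')(D) = 104 (Function('h')(D) = Add(152, -48) = 104)
Function('S')(o) = Add(o, Mul(2, Pow(o, 2))) (Function('S')(o) = Add(Add(Pow(o, 2), Pow(o, 2)), o) = Add(Mul(2, Pow(o, 2)), o) = Add(o, Mul(2, Pow(o, 2))))
Mul(Function('h')(-156), Pow(Function('S')(Function('H')(-11)), -1)) = Mul(104, Pow(Mul(-12, Add(1, Mul(2, -12))), -1)) = Mul(104, Pow(Mul(-12, Add(1, -24)), -1)) = Mul(104, Pow(Mul(-12, -23), -1)) = Mul(104, Pow(276, -1)) = Mul(104, Rational(1, 276)) = Rational(26, 69)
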